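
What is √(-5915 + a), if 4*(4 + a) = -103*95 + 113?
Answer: I*√8337 ≈ 91.307*I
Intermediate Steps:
a = -2422 (a = -4 + (-103*95 + 113)/4 = -4 + (-9785 + 113)/4 = -4 + (¼)*(-9672) = -4 - 2418 = -2422)
√(-5915 + a) = √(-5915 - 2422) = √(-8337) = I*√8337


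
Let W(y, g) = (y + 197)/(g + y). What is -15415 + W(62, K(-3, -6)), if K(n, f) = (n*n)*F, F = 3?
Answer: -1371676/89 ≈ -15412.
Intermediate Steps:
K(n, f) = 3*n² (K(n, f) = (n*n)*3 = n²*3 = 3*n²)
W(y, g) = (197 + y)/(g + y)
-15415 + W(62, K(-3, -6)) = -15415 + (197 + 62)/(3*(-3)² + 62) = -15415 + 259/(3*9 + 62) = -15415 + 259/(27 + 62) = -15415 + 259/89 = -1371676/89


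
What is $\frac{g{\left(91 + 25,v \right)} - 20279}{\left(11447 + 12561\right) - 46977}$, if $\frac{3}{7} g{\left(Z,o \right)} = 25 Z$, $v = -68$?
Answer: $\frac{40537}{68907} \approx 0.58829$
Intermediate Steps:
$g{\left(Z,o \right)} = \frac{175 Z}{3}$ ($g{\left(Z,o \right)} = \frac{7 \cdot 25 Z}{3} = \frac{175 Z}{3}$)
$\frac{g{\left(91 + 25,v \right)} - 20279}{\left(11447 + 12561\right) - 46977} = \frac{\frac{175 \left(91 + 25\right)}{3} - 20279}{\left(11447 + 12561\right) - 46977} = \frac{\frac{175}{3} \cdot 116 - 20279}{24008 - 46977} = \frac{\frac{20300}{3} - 20279}{-22969} = \left(- \frac{40537}{3}\right) \left(- \frac{1}{22969}\right) = \frac{40537}{68907}$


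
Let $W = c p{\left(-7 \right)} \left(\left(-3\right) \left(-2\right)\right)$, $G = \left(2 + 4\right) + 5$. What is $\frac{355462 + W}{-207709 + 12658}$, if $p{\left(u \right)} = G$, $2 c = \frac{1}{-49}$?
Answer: $- \frac{17417605}{9557499} \approx -1.8224$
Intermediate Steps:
$c = - \frac{1}{98}$ ($c = \frac{1}{2 \left(-49\right)} = \frac{1}{2} \left(- \frac{1}{49}\right) = - \frac{1}{98} \approx -0.010204$)
$G = 11$ ($G = 6 + 5 = 11$)
$p{\left(u \right)} = 11$
$W = - \frac{33}{49}$ ($W = \left(- \frac{1}{98}\right) 11 \left(\left(-3\right) \left(-2\right)\right) = \left(- \frac{11}{98}\right) 6 = - \frac{33}{49} \approx -0.67347$)
$\frac{355462 + W}{-207709 + 12658} = \frac{355462 - \frac{33}{49}}{-207709 + 12658} = \frac{17417605}{49 \left(-195051\right)} = \frac{17417605}{49} \left(- \frac{1}{195051}\right) = - \frac{17417605}{9557499}$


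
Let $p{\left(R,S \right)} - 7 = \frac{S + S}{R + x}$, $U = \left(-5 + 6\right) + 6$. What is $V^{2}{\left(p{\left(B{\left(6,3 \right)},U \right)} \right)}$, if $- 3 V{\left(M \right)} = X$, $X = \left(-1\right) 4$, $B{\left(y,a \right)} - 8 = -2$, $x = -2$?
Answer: $\frac{16}{9} \approx 1.7778$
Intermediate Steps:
$B{\left(y,a \right)} = 6$ ($B{\left(y,a \right)} = 8 - 2 = 6$)
$U = 7$ ($U = 1 + 6 = 7$)
$p{\left(R,S \right)} = 7 + \frac{2 S}{-2 + R}$ ($p{\left(R,S \right)} = 7 + \frac{S + S}{R - 2} = 7 + \frac{2 S}{-2 + R}$)
$X = -4$
$V{\left(M \right)} = \frac{4}{3}$ ($V{\left(M \right)} = \left(- \frac{1}{3}\right) \left(-4\right) = \frac{4}{3}$)
$V^{2}{\left(p{\left(B{\left(6,3 \right)},U \right)} \right)} = \left(\frac{4}{3}\right)^{2} = \frac{16}{9}$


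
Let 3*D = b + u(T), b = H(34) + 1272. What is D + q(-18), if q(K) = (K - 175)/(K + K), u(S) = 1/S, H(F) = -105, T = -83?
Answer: 1178339/2988 ≈ 394.36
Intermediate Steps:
b = 1167 (b = -105 + 1272 = 1167)
q(K) = (-175 + K)/(2*K) (q(K) = (-175 + K)/((2*K)) = (-175 + K)*(1/(2*K)) = (-175 + K)/(2*K))
D = 96860/249 (D = (1167 + 1/(-83))/3 = (1167 - 1/83)/3 = (⅓)*(96860/83) = 96860/249 ≈ 389.00)
D + q(-18) = 96860/249 + (½)*(-175 - 18)/(-18) = 96860/249 + (½)*(-1/18)*(-193) = 96860/249 + 193/36 = 1178339/2988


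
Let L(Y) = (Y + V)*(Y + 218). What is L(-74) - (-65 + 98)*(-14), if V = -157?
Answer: -32802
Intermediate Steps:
L(Y) = (-157 + Y)*(218 + Y) (L(Y) = (Y - 157)*(Y + 218) = (-157 + Y)*(218 + Y))
L(-74) - (-65 + 98)*(-14) = (-34226 + (-74)² + 61*(-74)) - (-65 + 98)*(-14) = (-34226 + 5476 - 4514) - 33*(-14) = -33264 - 1*(-462) = -33264 + 462 = -32802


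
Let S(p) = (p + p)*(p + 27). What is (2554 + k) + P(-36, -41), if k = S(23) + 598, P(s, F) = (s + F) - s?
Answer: 5411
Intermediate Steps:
P(s, F) = F (P(s, F) = (F + s) - s = F)
S(p) = 2*p*(27 + p) (S(p) = (2*p)*(27 + p) = 2*p*(27 + p))
k = 2898 (k = 2*23*(27 + 23) + 598 = 2*23*50 + 598 = 2300 + 598 = 2898)
(2554 + k) + P(-36, -41) = (2554 + 2898) - 41 = 5452 - 41 = 5411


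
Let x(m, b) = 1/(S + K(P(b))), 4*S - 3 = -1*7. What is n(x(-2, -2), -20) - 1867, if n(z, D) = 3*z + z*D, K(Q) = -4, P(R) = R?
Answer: -9318/5 ≈ -1863.6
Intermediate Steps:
S = -1 (S = 3/4 + (-1*7)/4 = 3/4 + (1/4)*(-7) = 3/4 - 7/4 = -1)
x(m, b) = -1/5 (x(m, b) = 1/(-1 - 4) = 1/(-5) = -1/5)
n(z, D) = 3*z + D*z
n(x(-2, -2), -20) - 1867 = -(3 - 20)/5 - 1867 = -1/5*(-17) - 1867 = 17/5 - 1867 = -9318/5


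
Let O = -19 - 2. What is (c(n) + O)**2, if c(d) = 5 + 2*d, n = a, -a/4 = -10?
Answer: 4096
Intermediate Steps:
a = 40 (a = -4*(-10) = 40)
O = -21
n = 40
(c(n) + O)**2 = ((5 + 2*40) - 21)**2 = ((5 + 80) - 21)**2 = (85 - 21)**2 = 64**2 = 4096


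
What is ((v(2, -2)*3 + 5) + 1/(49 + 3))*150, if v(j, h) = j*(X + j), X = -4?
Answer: -27225/26 ≈ -1047.1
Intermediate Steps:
v(j, h) = j*(-4 + j)
((v(2, -2)*3 + 5) + 1/(49 + 3))*150 = (((2*(-4 + 2))*3 + 5) + 1/(49 + 3))*150 = (((2*(-2))*3 + 5) + 1/52)*150 = ((-4*3 + 5) + 1/52)*150 = ((-12 + 5) + 1/52)*150 = (-7 + 1/52)*150 = -363/52*150 = -27225/26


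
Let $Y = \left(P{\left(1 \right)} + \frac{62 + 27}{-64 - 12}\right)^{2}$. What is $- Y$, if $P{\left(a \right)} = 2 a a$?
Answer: $- \frac{3969}{5776} \approx -0.68715$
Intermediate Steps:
$P{\left(a \right)} = 2 a^{2}$
$Y = \frac{3969}{5776}$ ($Y = \left(2 \cdot 1^{2} + \frac{62 + 27}{-64 - 12}\right)^{2} = \left(2 \cdot 1 + \frac{89}{-76}\right)^{2} = \left(2 + 89 \left(- \frac{1}{76}\right)\right)^{2} = \left(2 - \frac{89}{76}\right)^{2} = \left(\frac{63}{76}\right)^{2} = \frac{3969}{5776} \approx 0.68715$)
$- Y = \left(-1\right) \frac{3969}{5776} = - \frac{3969}{5776}$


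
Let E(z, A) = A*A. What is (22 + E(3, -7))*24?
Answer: 1704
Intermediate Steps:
E(z, A) = A**2
(22 + E(3, -7))*24 = (22 + (-7)**2)*24 = (22 + 49)*24 = 71*24 = 1704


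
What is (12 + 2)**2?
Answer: 196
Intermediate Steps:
(12 + 2)**2 = 14**2 = 196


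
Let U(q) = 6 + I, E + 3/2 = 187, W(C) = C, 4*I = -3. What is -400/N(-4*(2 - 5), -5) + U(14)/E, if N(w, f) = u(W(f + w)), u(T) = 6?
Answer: -21191/318 ≈ -66.638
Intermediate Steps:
I = -¾ (I = (¼)*(-3) = -¾ ≈ -0.75000)
N(w, f) = 6
E = 371/2 (E = -3/2 + 187 = 371/2 ≈ 185.50)
U(q) = 21/4 (U(q) = 6 - ¾ = 21/4)
-400/N(-4*(2 - 5), -5) + U(14)/E = -400/6 + 21/(4*(371/2)) = -400*⅙ + (21/4)*(2/371) = -200/3 + 3/106 = -21191/318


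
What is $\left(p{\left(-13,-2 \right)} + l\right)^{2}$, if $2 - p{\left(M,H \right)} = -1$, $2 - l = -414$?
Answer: $175561$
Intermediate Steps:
$l = 416$ ($l = 2 - -414 = 2 + 414 = 416$)
$p{\left(M,H \right)} = 3$ ($p{\left(M,H \right)} = 2 - -1 = 2 + 1 = 3$)
$\left(p{\left(-13,-2 \right)} + l\right)^{2} = \left(3 + 416\right)^{2} = 419^{2} = 175561$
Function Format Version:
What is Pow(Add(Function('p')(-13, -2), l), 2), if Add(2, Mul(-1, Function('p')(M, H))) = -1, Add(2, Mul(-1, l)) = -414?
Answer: 175561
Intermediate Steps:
l = 416 (l = Add(2, Mul(-1, -414)) = Add(2, 414) = 416)
Function('p')(M, H) = 3 (Function('p')(M, H) = Add(2, Mul(-1, -1)) = Add(2, 1) = 3)
Pow(Add(Function('p')(-13, -2), l), 2) = Pow(Add(3, 416), 2) = Pow(419, 2) = 175561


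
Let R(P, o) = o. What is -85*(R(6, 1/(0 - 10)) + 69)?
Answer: -11713/2 ≈ -5856.5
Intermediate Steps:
-85*(R(6, 1/(0 - 10)) + 69) = -85*(1/(0 - 10) + 69) = -85*(1/(-10) + 69) = -85*(-⅒ + 69) = -85*689/10 = -11713/2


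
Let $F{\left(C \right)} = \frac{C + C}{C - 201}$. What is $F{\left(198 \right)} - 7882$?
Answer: $-8014$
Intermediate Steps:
$F{\left(C \right)} = \frac{2 C}{-201 + C}$
$F{\left(198 \right)} - 7882 = 2 \cdot 198 \frac{1}{-201 + 198} - 7882 = 2 \cdot 198 \frac{1}{-3} - 7882 = 2 \cdot 198 \left(- \frac{1}{3}\right) - 7882 = -132 - 7882 = -8014$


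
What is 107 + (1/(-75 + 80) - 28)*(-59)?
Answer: 8736/5 ≈ 1747.2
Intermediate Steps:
107 + (1/(-75 + 80) - 28)*(-59) = 107 + (1/5 - 28)*(-59) = 107 + (⅕ - 28)*(-59) = 107 - 139/5*(-59) = 107 + 8201/5 = 8736/5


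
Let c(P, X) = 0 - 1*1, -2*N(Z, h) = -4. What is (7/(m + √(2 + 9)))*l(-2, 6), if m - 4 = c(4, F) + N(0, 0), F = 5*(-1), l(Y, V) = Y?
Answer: -5 + √11 ≈ -1.6834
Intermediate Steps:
N(Z, h) = 2 (N(Z, h) = -½*(-4) = 2)
F = -5
c(P, X) = -1 (c(P, X) = 0 - 1 = -1)
m = 5 (m = 4 + (-1 + 2) = 4 + 1 = 5)
(7/(m + √(2 + 9)))*l(-2, 6) = (7/(5 + √(2 + 9)))*(-2) = (7/(5 + √11))*(-2) = -14/(5 + √11)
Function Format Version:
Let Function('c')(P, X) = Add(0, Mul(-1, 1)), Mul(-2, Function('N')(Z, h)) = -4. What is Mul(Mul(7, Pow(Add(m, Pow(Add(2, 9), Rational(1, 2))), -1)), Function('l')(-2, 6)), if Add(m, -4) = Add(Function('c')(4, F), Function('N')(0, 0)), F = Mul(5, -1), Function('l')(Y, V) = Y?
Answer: Add(-5, Pow(11, Rational(1, 2))) ≈ -1.6834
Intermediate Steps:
Function('N')(Z, h) = 2 (Function('N')(Z, h) = Mul(Rational(-1, 2), -4) = 2)
F = -5
Function('c')(P, X) = -1 (Function('c')(P, X) = Add(0, -1) = -1)
m = 5 (m = Add(4, Add(-1, 2)) = Add(4, 1) = 5)
Mul(Mul(7, Pow(Add(m, Pow(Add(2, 9), Rational(1, 2))), -1)), Function('l')(-2, 6)) = Mul(Mul(7, Pow(Add(5, Pow(Add(2, 9), Rational(1, 2))), -1)), -2) = Mul(Mul(7, Pow(Add(5, Pow(11, Rational(1, 2))), -1)), -2) = Mul(-14, Pow(Add(5, Pow(11, Rational(1, 2))), -1))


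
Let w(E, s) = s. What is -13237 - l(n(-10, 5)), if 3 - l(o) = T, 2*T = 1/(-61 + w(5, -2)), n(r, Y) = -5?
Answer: -1668241/126 ≈ -13240.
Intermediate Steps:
T = -1/126 (T = 1/(2*(-61 - 2)) = (½)/(-63) = (½)*(-1/63) = -1/126 ≈ -0.0079365)
l(o) = 379/126 (l(o) = 3 - 1*(-1/126) = 3 + 1/126 = 379/126)
-13237 - l(n(-10, 5)) = -13237 - 1*379/126 = -13237 - 379/126 = -1668241/126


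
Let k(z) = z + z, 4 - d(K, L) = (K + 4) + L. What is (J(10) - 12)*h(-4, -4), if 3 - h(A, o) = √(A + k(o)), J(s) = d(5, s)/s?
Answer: -81/2 + 27*I*√3 ≈ -40.5 + 46.765*I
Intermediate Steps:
d(K, L) = -K - L (d(K, L) = 4 - ((K + 4) + L) = 4 - ((4 + K) + L) = 4 - (4 + K + L) = 4 + (-4 - K - L) = -K - L)
k(z) = 2*z
J(s) = (-5 - s)/s (J(s) = (-1*5 - s)/s = (-5 - s)/s)
h(A, o) = 3 - √(A + 2*o)
(J(10) - 12)*h(-4, -4) = ((-5 - 1*10)/10 - 12)*(3 - √(-4 + 2*(-4))) = ((-5 - 10)/10 - 12)*(3 - √(-4 - 8)) = ((⅒)*(-15) - 12)*(3 - √(-12)) = (-3/2 - 12)*(3 - 2*I*√3) = -27*(3 - 2*I*√3)/2 = -81/2 + 27*I*√3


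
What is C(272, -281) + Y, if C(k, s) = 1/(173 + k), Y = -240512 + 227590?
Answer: -5750289/445 ≈ -12922.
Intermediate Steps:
Y = -12922
C(272, -281) + Y = 1/(173 + 272) - 12922 = 1/445 - 12922 = -5750289/445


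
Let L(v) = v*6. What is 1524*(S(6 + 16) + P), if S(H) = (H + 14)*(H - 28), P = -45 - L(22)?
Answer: -598932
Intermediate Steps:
L(v) = 6*v
P = -177 (P = -45 - 6*22 = -45 - 1*132 = -45 - 132 = -177)
S(H) = (-28 + H)*(14 + H) (S(H) = (14 + H)*(-28 + H) = (-28 + H)*(14 + H))
1524*(S(6 + 16) + P) = 1524*((-392 + (6 + 16)² - 14*(6 + 16)) - 177) = 1524*((-392 + 22² - 14*22) - 177) = 1524*((-392 + 484 - 308) - 177) = 1524*(-216 - 177) = 1524*(-393) = -598932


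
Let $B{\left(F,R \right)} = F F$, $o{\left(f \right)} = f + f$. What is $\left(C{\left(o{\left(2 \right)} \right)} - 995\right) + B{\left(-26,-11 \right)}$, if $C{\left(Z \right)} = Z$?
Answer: $-315$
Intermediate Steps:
$o{\left(f \right)} = 2 f$
$B{\left(F,R \right)} = F^{2}$
$\left(C{\left(o{\left(2 \right)} \right)} - 995\right) + B{\left(-26,-11 \right)} = \left(2 \cdot 2 - 995\right) + \left(-26\right)^{2} = \left(4 - 995\right) + 676 = -991 + 676 = -315$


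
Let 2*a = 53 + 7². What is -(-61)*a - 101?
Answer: 3010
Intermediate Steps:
a = 51 (a = (53 + 7²)/2 = (53 + 49)/2 = (½)*102 = 51)
-(-61)*a - 101 = -(-61)*51 - 101 = -61*(-51) - 101 = 3111 - 101 = 3010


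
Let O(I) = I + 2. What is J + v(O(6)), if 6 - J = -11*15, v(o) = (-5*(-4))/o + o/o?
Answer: 349/2 ≈ 174.50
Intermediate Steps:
O(I) = 2 + I
v(o) = 1 + 20/o (v(o) = 20/o + 1 = 1 + 20/o)
J = 171 (J = 6 - (-11)*15 = 6 - 1*(-165) = 6 + 165 = 171)
J + v(O(6)) = 171 + (20 + (2 + 6))/(2 + 6) = 171 + (20 + 8)/8 = 171 + (⅛)*28 = 171 + 7/2 = 349/2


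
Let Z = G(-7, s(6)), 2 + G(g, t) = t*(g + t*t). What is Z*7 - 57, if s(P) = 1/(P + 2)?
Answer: -39481/512 ≈ -77.111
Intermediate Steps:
s(P) = 1/(2 + P)
G(g, t) = -2 + t*(g + t²) (G(g, t) = -2 + t*(g + t*t) = -2 + t*(g + t²))
Z = -1471/512 (Z = -2 + (1/(2 + 6))³ - 7/(2 + 6) = -2 + (1/8)³ - 7/8 = -2 + (⅛)³ - 7*⅛ = -2 + 1/512 - 7/8 = -1471/512 ≈ -2.8730)
Z*7 - 57 = -1471/512*7 - 57 = -10297/512 - 57 = -39481/512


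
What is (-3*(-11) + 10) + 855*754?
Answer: 644713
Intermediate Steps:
(-3*(-11) + 10) + 855*754 = (33 + 10) + 644670 = 43 + 644670 = 644713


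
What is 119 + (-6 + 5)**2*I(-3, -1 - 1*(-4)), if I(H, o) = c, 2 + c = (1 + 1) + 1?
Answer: 120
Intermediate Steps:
c = 1 (c = -2 + ((1 + 1) + 1) = -2 + (2 + 1) = -2 + 3 = 1)
I(H, o) = 1
119 + (-6 + 5)**2*I(-3, -1 - 1*(-4)) = 119 + (-6 + 5)**2*1 = 119 + (-1)**2*1 = 119 + 1*1 = 119 + 1 = 120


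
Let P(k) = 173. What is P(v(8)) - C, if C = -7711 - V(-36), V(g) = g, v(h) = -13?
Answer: 7848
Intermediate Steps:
C = -7675 (C = -7711 - 1*(-36) = -7711 + 36 = -7675)
P(v(8)) - C = 173 - 1*(-7675) = 173 + 7675 = 7848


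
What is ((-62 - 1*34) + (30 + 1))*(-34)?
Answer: 2210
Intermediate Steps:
((-62 - 1*34) + (30 + 1))*(-34) = ((-62 - 34) + 31)*(-34) = (-96 + 31)*(-34) = -65*(-34) = 2210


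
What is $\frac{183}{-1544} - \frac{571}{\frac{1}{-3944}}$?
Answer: $\frac{3477124873}{1544} \approx 2.252 \cdot 10^{6}$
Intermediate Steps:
$\frac{183}{-1544} - \frac{571}{\frac{1}{-3944}} = 183 \left(- \frac{1}{1544}\right) - \frac{571}{- \frac{1}{3944}} = - \frac{183}{1544} - -2252024 = - \frac{183}{1544} + 2252024 = \frac{3477124873}{1544}$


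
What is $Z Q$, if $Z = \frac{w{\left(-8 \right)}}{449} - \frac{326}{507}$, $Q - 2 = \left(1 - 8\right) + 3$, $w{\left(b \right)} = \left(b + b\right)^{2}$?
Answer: $\frac{33164}{227643} \approx 0.14568$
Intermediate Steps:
$w{\left(b \right)} = 4 b^{2}$ ($w{\left(b \right)} = \left(2 b\right)^{2} = 4 b^{2}$)
$Q = -2$ ($Q = 2 + \left(\left(1 - 8\right) + 3\right) = 2 + \left(-7 + 3\right) = 2 - 4 = -2$)
$Z = - \frac{16582}{227643}$ ($Z = \frac{4 \left(-8\right)^{2}}{449} - \frac{326}{507} = 4 \cdot 64 \cdot \frac{1}{449} - \frac{326}{507} = 256 \cdot \frac{1}{449} - \frac{326}{507} = \frac{256}{449} - \frac{326}{507} = - \frac{16582}{227643} \approx -0.072842$)
$Z Q = \left(- \frac{16582}{227643}\right) \left(-2\right) = \frac{33164}{227643}$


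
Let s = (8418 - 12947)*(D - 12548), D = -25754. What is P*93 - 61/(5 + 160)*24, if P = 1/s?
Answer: -7695748799/867348790 ≈ -8.8727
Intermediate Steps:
s = 173469758 (s = (8418 - 12947)*(-25754 - 12548) = -4529*(-38302) = 173469758)
P = 1/173469758 ≈ 5.7647e-9
P*93 - 61/(5 + 160)*24 = (1/173469758)*93 - 61/(5 + 160)*24 = 93/173469758 - 61/165*24 = 93/173469758 - 61*(1/165)*24 = 93/173469758 - 61*24/165 = 93/173469758 - 1*488/55 = 93/173469758 - 488/55 = -7695748799/867348790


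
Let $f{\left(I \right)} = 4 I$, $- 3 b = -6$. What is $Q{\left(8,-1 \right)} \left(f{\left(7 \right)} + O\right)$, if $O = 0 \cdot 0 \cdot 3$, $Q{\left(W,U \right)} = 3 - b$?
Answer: $28$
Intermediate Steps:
$b = 2$ ($b = \left(- \frac{1}{3}\right) \left(-6\right) = 2$)
$Q{\left(W,U \right)} = 1$ ($Q{\left(W,U \right)} = 3 - 2 = 1$)
$O = 0$ ($O = 0 \cdot 3 = 0$)
$Q{\left(8,-1 \right)} \left(f{\left(7 \right)} + O\right) = 1 \left(4 \cdot 7 + 0\right) = 1 \left(28 + 0\right) = 1 \cdot 28 = 28$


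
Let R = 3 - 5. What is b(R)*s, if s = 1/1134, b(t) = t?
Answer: -1/567 ≈ -0.0017637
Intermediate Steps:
R = -2
s = 1/1134 ≈ 0.00088183
b(R)*s = -2*1/1134 = -1/567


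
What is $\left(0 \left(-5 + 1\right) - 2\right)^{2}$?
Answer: $4$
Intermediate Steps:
$\left(0 \left(-5 + 1\right) - 2\right)^{2} = \left(0 \left(-4\right) - 2\right)^{2} = \left(0 - 2\right)^{2} = \left(-2\right)^{2} = 4$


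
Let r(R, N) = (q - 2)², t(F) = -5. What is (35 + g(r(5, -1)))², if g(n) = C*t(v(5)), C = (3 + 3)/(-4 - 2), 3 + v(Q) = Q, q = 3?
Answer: 1600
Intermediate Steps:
v(Q) = -3 + Q
C = -1 (C = 6/(-6) = 6*(-⅙) = -1)
r(R, N) = 1 (r(R, N) = (3 - 2)² = 1² = 1)
g(n) = 5 (g(n) = -1*(-5) = 5)
(35 + g(r(5, -1)))² = (35 + 5)² = 40² = 1600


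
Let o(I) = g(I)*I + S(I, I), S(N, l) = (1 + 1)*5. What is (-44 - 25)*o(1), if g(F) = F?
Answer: -759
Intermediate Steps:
S(N, l) = 10 (S(N, l) = 2*5 = 10)
o(I) = 10 + I² (o(I) = I*I + 10 = I² + 10 = 10 + I²)
(-44 - 25)*o(1) = (-44 - 25)*(10 + 1²) = -69*(10 + 1) = -69*11 = -759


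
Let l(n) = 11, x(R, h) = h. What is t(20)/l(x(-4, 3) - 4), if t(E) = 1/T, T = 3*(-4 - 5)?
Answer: -1/297 ≈ -0.0033670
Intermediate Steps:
T = -27 (T = 3*(-9) = -27)
t(E) = -1/27 (t(E) = 1/(-27) = -1/27)
t(20)/l(x(-4, 3) - 4) = -1/27/11 = -1/27*1/11 = -1/297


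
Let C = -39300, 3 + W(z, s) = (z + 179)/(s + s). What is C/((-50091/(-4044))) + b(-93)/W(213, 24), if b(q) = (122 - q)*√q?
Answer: -52976400/16697 + 1290*I*√93/31 ≈ -3172.8 + 401.3*I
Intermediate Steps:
W(z, s) = -3 + (179 + z)/(2*s) (W(z, s) = -3 + (z + 179)/(s + s) = -3 + (179 + z)/((2*s)) = -3 + (179 + z)*(1/(2*s)) = -3 + (179 + z)/(2*s))
b(q) = √q*(122 - q)
C/((-50091/(-4044))) + b(-93)/W(213, 24) = -39300/((-50091/(-4044))) + (√(-93)*(122 - 1*(-93)))/(((½)*(179 + 213 - 6*24)/24)) = -39300/((-50091*(-1/4044))) + ((I*√93)*(122 + 93))/(((½)*(1/24)*(179 + 213 - 144))) = -39300/16697/1348 + ((I*√93)*215)/(((½)*(1/24)*248)) = -39300*1348/16697 + (215*I*√93)/(31/6) = -52976400/16697 + (215*I*√93)*(6/31) = -52976400/16697 + 1290*I*√93/31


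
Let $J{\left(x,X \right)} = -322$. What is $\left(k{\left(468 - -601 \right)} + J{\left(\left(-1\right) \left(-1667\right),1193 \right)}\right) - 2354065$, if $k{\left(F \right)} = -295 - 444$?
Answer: $-2355126$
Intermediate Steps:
$k{\left(F \right)} = -739$ ($k{\left(F \right)} = -295 - 444 = -739$)
$\left(k{\left(468 - -601 \right)} + J{\left(\left(-1\right) \left(-1667\right),1193 \right)}\right) - 2354065 = \left(-739 - 322\right) - 2354065 = -1061 - 2354065 = -2355126$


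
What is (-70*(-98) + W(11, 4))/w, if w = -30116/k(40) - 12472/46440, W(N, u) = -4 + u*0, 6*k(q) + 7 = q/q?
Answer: 39799080/174821821 ≈ 0.22766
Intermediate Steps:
k(q) = -1 (k(q) = -7/6 + (q/q)/6 = -7/6 + (1/6)*1 = -7/6 + 1/6 = -1)
W(N, u) = -4 (W(N, u) = -4 + 0 = -4)
w = 174821821/5805 (w = -30116/(-1) - 12472/46440 = -30116*(-1) - 12472*1/46440 = 30116 - 1559/5805 = 174821821/5805 ≈ 30116.)
(-70*(-98) + W(11, 4))/w = (-70*(-98) - 4)/(174821821/5805) = (6860 - 4)*(5805/174821821) = 6856*(5805/174821821) = 39799080/174821821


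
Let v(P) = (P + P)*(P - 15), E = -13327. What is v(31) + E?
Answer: -12335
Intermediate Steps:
v(P) = 2*P*(-15 + P) (v(P) = (2*P)*(-15 + P) = 2*P*(-15 + P))
v(31) + E = 2*31*(-15 + 31) - 13327 = 2*31*16 - 13327 = 992 - 13327 = -12335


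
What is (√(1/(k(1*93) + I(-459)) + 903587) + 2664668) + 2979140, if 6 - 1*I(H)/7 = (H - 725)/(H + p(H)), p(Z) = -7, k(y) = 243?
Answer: 5643808 + 2*√875673421356210/62261 ≈ 5.6448e+6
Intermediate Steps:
I(H) = 42 - 7*(-725 + H)/(-7 + H) (I(H) = 42 - 7*(H - 725)/(H - 7) = 42 - 7*(-725 + H)/(-7 + H))
(√(1/(k(1*93) + I(-459)) + 903587) + 2664668) + 2979140 = (√(1/(243 + 7*(683 + 5*(-459))/(-7 - 459)) + 903587) + 2664668) + 2979140 = (√(1/(243 + 7*(683 - 2295)/(-466)) + 903587) + 2664668) + 2979140 = (√(1/(243 + 7*(-1/466)*(-1612)) + 903587) + 2664668) + 2979140 = (√(1/(243 + 5642/233) + 903587) + 2664668) + 2979140 = (√(1/(62261/233) + 903587) + 2664668) + 2979140 = (√(233/62261 + 903587) + 2664668) + 2979140 = (√(56258230440/62261) + 2664668) + 2979140 = (2*√875673421356210/62261 + 2664668) + 2979140 = (2664668 + 2*√875673421356210/62261) + 2979140 = 5643808 + 2*√875673421356210/62261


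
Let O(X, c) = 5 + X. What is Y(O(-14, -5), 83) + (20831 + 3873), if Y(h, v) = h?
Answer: 24695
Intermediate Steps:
Y(O(-14, -5), 83) + (20831 + 3873) = (5 - 14) + (20831 + 3873) = -9 + 24704 = 24695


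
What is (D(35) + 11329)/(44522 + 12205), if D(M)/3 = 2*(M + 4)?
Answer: 11563/56727 ≈ 0.20384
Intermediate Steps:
D(M) = 24 + 6*M (D(M) = 3*(2*(M + 4)) = 3*(2*(4 + M)) = 3*(8 + 2*M) = 24 + 6*M)
(D(35) + 11329)/(44522 + 12205) = ((24 + 6*35) + 11329)/(44522 + 12205) = ((24 + 210) + 11329)/56727 = (234 + 11329)*(1/56727) = 11563*(1/56727) = 11563/56727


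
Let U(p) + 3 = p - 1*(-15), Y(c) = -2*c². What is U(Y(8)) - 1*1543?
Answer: -1659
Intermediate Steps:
U(p) = 12 + p (U(p) = -3 + (p - 1*(-15)) = -3 + (p + 15) = -3 + (15 + p) = 12 + p)
U(Y(8)) - 1*1543 = (12 - 2*8²) - 1*1543 = (12 - 2*64) - 1543 = (12 - 128) - 1543 = -116 - 1543 = -1659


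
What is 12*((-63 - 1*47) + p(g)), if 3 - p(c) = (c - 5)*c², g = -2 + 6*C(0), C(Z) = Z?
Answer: -948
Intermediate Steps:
g = -2 (g = -2 + 6*0 = -2 + 0 = -2)
p(c) = 3 - c²*(-5 + c) (p(c) = 3 - (c - 5)*c² = 3 - (-5 + c)*c² = 3 - c²*(-5 + c))
12*((-63 - 1*47) + p(g)) = 12*((-63 - 1*47) + (3 - 1*(-2)³ + 5*(-2)²)) = 12*((-63 - 47) + (3 - 1*(-8) + 5*4)) = 12*(-110 + (3 + 8 + 20)) = 12*(-110 + 31) = 12*(-79) = -948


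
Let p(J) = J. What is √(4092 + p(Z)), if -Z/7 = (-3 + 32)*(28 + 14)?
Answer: I*√4434 ≈ 66.588*I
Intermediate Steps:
Z = -8526 (Z = -7*(-3 + 32)*(28 + 14) = -203*42 = -7*1218 = -8526)
√(4092 + p(Z)) = √(4092 - 8526) = √(-4434) = I*√4434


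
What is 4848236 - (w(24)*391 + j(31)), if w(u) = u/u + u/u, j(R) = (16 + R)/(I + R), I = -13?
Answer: 87254125/18 ≈ 4.8474e+6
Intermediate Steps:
j(R) = (16 + R)/(-13 + R)
w(u) = 2 (w(u) = 1 + 1 = 2)
4848236 - (w(24)*391 + j(31)) = 4848236 - (2*391 + (16 + 31)/(-13 + 31)) = 4848236 - (782 + 47/18) = 4848236 - 1*14123/18 = 4848236 - 14123/18 = 87254125/18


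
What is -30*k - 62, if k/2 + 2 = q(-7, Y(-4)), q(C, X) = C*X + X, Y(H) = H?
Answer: -1382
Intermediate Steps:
q(C, X) = X + C*X
k = 44 (k = -4 + 2*(-4*(1 - 7)) = -4 + 2*(-4*(-6)) = -4 + 2*24 = -4 + 48 = 44)
-30*k - 62 = -30*44 - 62 = -1320 - 62 = -1382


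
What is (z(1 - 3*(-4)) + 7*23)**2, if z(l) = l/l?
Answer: 26244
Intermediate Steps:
z(l) = 1
(z(1 - 3*(-4)) + 7*23)**2 = (1 + 7*23)**2 = (1 + 161)**2 = 162**2 = 26244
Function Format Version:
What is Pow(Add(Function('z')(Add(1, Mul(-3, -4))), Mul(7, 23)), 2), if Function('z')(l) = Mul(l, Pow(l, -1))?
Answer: 26244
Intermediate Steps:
Function('z')(l) = 1
Pow(Add(Function('z')(Add(1, Mul(-3, -4))), Mul(7, 23)), 2) = Pow(Add(1, Mul(7, 23)), 2) = Pow(Add(1, 161), 2) = Pow(162, 2) = 26244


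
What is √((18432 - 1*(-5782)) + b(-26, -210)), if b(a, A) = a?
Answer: 2*√6047 ≈ 155.52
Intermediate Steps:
√((18432 - 1*(-5782)) + b(-26, -210)) = √((18432 - 1*(-5782)) - 26) = √((18432 + 5782) - 26) = √(24214 - 26) = √24188 = 2*√6047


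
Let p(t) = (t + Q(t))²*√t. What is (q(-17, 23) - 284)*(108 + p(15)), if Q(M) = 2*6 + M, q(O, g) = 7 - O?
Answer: -28080 - 458640*√15 ≈ -1.8044e+6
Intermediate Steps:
Q(M) = 12 + M
p(t) = √t*(12 + 2*t)² (p(t) = (t + (12 + t))²*√t = (12 + 2*t)²*√t = √t*(12 + 2*t)²)
(q(-17, 23) - 284)*(108 + p(15)) = ((7 - 1*(-17)) - 284)*(108 + 4*√15*(6 + 15)²) = ((7 + 17) - 284)*(108 + 4*√15*21²) = (24 - 284)*(108 + 4*√15*441) = -260*(108 + 1764*√15) = -28080 - 458640*√15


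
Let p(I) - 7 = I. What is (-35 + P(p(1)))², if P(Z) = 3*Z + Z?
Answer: 9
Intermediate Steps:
p(I) = 7 + I
P(Z) = 4*Z
(-35 + P(p(1)))² = (-35 + 4*(7 + 1))² = (-35 + 4*8)² = (-35 + 32)² = (-3)² = 9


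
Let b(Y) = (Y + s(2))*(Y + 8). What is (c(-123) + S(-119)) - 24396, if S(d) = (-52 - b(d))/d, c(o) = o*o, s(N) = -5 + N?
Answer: -155597/17 ≈ -9152.8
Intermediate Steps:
c(o) = o**2
b(Y) = (-3 + Y)*(8 + Y) (b(Y) = (Y + (-5 + 2))*(Y + 8) = (Y - 3)*(8 + Y) = (-3 + Y)*(8 + Y))
S(d) = (-28 - d**2 - 5*d)/d (S(d) = (-52 - (-24 + d**2 + 5*d))/d = (-52 + (24 - d**2 - 5*d))/d = (-28 - d**2 - 5*d)/d)
(c(-123) + S(-119)) - 24396 = ((-123)**2 + (-5 - 1*(-119) - 28/(-119))) - 24396 = (15129 + (-5 + 119 - 28*(-1/119))) - 24396 = (15129 + (-5 + 119 + 4/17)) - 24396 = (15129 + 1942/17) - 24396 = 259135/17 - 24396 = -155597/17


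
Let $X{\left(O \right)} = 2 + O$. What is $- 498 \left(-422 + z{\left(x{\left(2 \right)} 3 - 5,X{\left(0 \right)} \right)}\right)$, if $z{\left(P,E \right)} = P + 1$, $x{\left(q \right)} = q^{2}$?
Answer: $206172$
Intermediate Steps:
$z{\left(P,E \right)} = 1 + P$
$- 498 \left(-422 + z{\left(x{\left(2 \right)} 3 - 5,X{\left(0 \right)} \right)}\right) = - 498 \left(-422 - \left(4 - 2^{2} \cdot 3\right)\right) = - 498 \left(-422 + \left(1 + \left(4 \cdot 3 - 5\right)\right)\right) = - 498 \left(-422 + \left(1 + \left(12 - 5\right)\right)\right) = - 498 \left(-422 + \left(1 + 7\right)\right) = - 498 \left(-422 + 8\right) = \left(-498\right) \left(-414\right) = 206172$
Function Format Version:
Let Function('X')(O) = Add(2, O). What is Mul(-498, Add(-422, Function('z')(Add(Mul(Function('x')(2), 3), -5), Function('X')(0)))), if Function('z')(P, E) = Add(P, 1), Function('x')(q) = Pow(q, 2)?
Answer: 206172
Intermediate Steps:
Function('z')(P, E) = Add(1, P)
Mul(-498, Add(-422, Function('z')(Add(Mul(Function('x')(2), 3), -5), Function('X')(0)))) = Mul(-498, Add(-422, Add(1, Add(Mul(Pow(2, 2), 3), -5)))) = Mul(-498, Add(-422, Add(1, Add(Mul(4, 3), -5)))) = Mul(-498, Add(-422, Add(1, Add(12, -5)))) = Mul(-498, Add(-422, Add(1, 7))) = Mul(-498, Add(-422, 8)) = Mul(-498, -414) = 206172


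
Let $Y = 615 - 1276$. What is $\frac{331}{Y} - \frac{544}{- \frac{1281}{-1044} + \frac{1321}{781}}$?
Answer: $- \frac{97993163737}{524301895} \approx -186.9$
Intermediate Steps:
$Y = -661$
$\frac{331}{Y} - \frac{544}{- \frac{1281}{-1044} + \frac{1321}{781}} = \frac{331}{-661} - \frac{544}{- \frac{1281}{-1044} + \frac{1321}{781}} = 331 \left(- \frac{1}{661}\right) - \frac{544}{\left(-1281\right) \left(- \frac{1}{1044}\right) + 1321 \cdot \frac{1}{781}} = - \frac{331}{661} - \frac{544}{\frac{427}{348} + \frac{1321}{781}} = - \frac{331}{661} - \frac{544}{\frac{793195}{271788}} = - \frac{331}{661} - \frac{147852672}{793195} = - \frac{97993163737}{524301895}$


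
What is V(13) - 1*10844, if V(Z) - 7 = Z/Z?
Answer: -10836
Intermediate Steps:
V(Z) = 8 (V(Z) = 7 + Z/Z = 7 + 1 = 8)
V(13) - 1*10844 = 8 - 1*10844 = 8 - 10844 = -10836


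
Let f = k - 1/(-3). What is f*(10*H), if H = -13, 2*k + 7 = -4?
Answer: 2015/3 ≈ 671.67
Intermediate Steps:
k = -11/2 (k = -7/2 + (1/2)*(-4) = -7/2 - 2 = -11/2 ≈ -5.5000)
f = -31/6 (f = -11/2 - 1/(-3) = -11/2 - 1*(-1/3) = -11/2 + 1/3 = -31/6 ≈ -5.1667)
f*(10*H) = -155*(-13)/3 = -31/6*(-130) = 2015/3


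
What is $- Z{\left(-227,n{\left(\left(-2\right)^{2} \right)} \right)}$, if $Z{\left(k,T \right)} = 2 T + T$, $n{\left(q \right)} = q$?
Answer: $-12$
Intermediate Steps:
$Z{\left(k,T \right)} = 3 T$
$- Z{\left(-227,n{\left(\left(-2\right)^{2} \right)} \right)} = - 3 \left(-2\right)^{2} = - 3 \cdot 4 = \left(-1\right) 12 = -12$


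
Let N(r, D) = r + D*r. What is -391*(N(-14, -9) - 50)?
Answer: -24242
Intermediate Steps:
-391*(N(-14, -9) - 50) = -391*(-14*(1 - 9) - 50) = -391*(-14*(-8) - 50) = -391*(112 - 50) = -391*62 = -24242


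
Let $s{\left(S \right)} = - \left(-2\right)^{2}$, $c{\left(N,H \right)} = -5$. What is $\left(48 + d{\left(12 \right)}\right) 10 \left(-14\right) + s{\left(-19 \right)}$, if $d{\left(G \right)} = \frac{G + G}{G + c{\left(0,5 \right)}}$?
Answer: $-7204$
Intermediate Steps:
$d{\left(G \right)} = \frac{2 G}{-5 + G}$ ($d{\left(G \right)} = \frac{G + G}{G - 5} = \frac{2 G}{-5 + G}$)
$s{\left(S \right)} = -4$ ($s{\left(S \right)} = \left(-1\right) 4 = -4$)
$\left(48 + d{\left(12 \right)}\right) 10 \left(-14\right) + s{\left(-19 \right)} = \left(48 + 2 \cdot 12 \frac{1}{-5 + 12}\right) 10 \left(-14\right) - 4 = \left(48 + 2 \cdot 12 \cdot \frac{1}{7}\right) \left(-140\right) - 4 = \left(48 + \frac{24}{7}\right) \left(-140\right) - 4 = \frac{360}{7} \left(-140\right) - 4 = -7200 - 4 = -7204$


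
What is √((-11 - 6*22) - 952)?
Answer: I*√1095 ≈ 33.091*I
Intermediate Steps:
√((-11 - 6*22) - 952) = √((-11 - 132) - 952) = √(-143 - 952) = √(-1095) = I*√1095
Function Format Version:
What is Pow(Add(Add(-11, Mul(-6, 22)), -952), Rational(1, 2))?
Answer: Mul(I, Pow(1095, Rational(1, 2))) ≈ Mul(33.091, I)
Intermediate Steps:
Pow(Add(Add(-11, Mul(-6, 22)), -952), Rational(1, 2)) = Pow(Add(Add(-11, -132), -952), Rational(1, 2)) = Pow(Add(-143, -952), Rational(1, 2)) = Pow(-1095, Rational(1, 2)) = Mul(I, Pow(1095, Rational(1, 2)))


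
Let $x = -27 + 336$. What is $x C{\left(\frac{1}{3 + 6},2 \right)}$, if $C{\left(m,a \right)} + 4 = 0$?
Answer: $-1236$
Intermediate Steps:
$C{\left(m,a \right)} = -4$ ($C{\left(m,a \right)} = -4 + 0 = -4$)
$x = 309$
$x C{\left(\frac{1}{3 + 6},2 \right)} = 309 \left(-4\right) = -1236$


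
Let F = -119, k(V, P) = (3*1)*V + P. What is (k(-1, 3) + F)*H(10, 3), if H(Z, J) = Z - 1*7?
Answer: -357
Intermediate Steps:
k(V, P) = P + 3*V (k(V, P) = 3*V + P = P + 3*V)
H(Z, J) = -7 + Z (H(Z, J) = Z - 7 = -7 + Z)
(k(-1, 3) + F)*H(10, 3) = ((3 + 3*(-1)) - 119)*(-7 + 10) = ((3 - 3) - 119)*3 = (0 - 119)*3 = -119*3 = -357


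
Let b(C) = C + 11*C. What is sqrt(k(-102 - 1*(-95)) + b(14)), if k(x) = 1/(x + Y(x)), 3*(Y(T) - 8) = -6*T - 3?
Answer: sqrt(32942)/14 ≈ 12.964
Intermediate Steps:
Y(T) = 7 - 2*T (Y(T) = 8 + (-6*T - 3)/3 = 8 + (-3 - 6*T)/3 = 8 + (-1 - 2*T) = 7 - 2*T)
b(C) = 12*C
k(x) = 1/(7 - x) (k(x) = 1/(x + (7 - 2*x)) = 1/(7 - x))
sqrt(k(-102 - 1*(-95)) + b(14)) = sqrt(1/(7 - (-102 - 1*(-95))) + 12*14) = sqrt(1/(7 - (-102 + 95)) + 168) = sqrt(1/(7 - 1*(-7)) + 168) = sqrt(1/(7 + 7) + 168) = sqrt(1/14 + 168) = sqrt(2353/14) = sqrt(32942)/14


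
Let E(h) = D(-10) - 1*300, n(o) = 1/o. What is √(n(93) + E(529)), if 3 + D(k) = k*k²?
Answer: I*√11269554/93 ≈ 36.097*I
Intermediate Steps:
D(k) = -3 + k³ (D(k) = -3 + k*k² = -3 + k³)
E(h) = -1303 (E(h) = (-3 + (-10)³) - 1*300 = (-3 - 1000) - 300 = -1003 - 300 = -1303)
√(n(93) + E(529)) = √(1/93 - 1303) = √(-121178/93) = I*√11269554/93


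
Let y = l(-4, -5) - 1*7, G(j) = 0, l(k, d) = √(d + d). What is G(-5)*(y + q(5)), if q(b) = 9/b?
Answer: 0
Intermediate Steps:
l(k, d) = √2*√d (l(k, d) = √(2*d) = √2*√d)
y = -7 + I*√10 (y = √2*√(-5) - 1*7 = √2*(I*√5) - 7 = I*√10 - 7 = -7 + I*√10 ≈ -7.0 + 3.1623*I)
G(-5)*(y + q(5)) = 0*((-7 + I*√10) + 9/5) = 0*(-26/5 + I*√10) = 0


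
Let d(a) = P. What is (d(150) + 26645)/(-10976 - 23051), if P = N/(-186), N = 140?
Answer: -2477915/3164511 ≈ -0.78303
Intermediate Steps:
P = -70/93 (P = 140/(-186) = 140*(-1/186) = -70/93 ≈ -0.75269)
d(a) = -70/93
(d(150) + 26645)/(-10976 - 23051) = (-70/93 + 26645)/(-10976 - 23051) = (2477915/93)/(-34027) = (2477915/93)*(-1/34027) = -2477915/3164511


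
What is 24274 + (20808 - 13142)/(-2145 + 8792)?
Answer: 161356944/6647 ≈ 24275.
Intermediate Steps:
24274 + (20808 - 13142)/(-2145 + 8792) = 24274 + 7666/6647 = 161356944/6647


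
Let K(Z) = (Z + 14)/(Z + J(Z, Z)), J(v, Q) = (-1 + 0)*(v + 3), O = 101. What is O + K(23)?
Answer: 266/3 ≈ 88.667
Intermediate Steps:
J(v, Q) = -3 - v (J(v, Q) = -(3 + v) = -3 - v)
K(Z) = -14/3 - Z/3 (K(Z) = (Z + 14)/(Z + (-3 - Z)) = (14 + Z)/(-3) = (14 + Z)*(-⅓) = -14/3 - Z/3)
O + K(23) = 101 + (-14/3 - ⅓*23) = 101 + (-14/3 - 23/3) = 101 - 37/3 = 266/3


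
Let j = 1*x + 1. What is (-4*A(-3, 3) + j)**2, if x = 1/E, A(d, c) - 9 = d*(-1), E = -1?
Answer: 2304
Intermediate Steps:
A(d, c) = 9 - d (A(d, c) = 9 + d*(-1) = 9 - d)
x = -1 (x = 1/(-1) = -1)
j = 0 (j = 1*(-1) + 1 = -1 + 1 = 0)
(-4*A(-3, 3) + j)**2 = (-4*(9 - 1*(-3)) + 0)**2 = (-4*(9 + 3) + 0)**2 = (-4*12 + 0)**2 = (-48 + 0)**2 = (-48)**2 = 2304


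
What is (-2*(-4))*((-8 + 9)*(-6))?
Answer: -48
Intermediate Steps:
(-2*(-4))*((-8 + 9)*(-6)) = 8*(1*(-6)) = 8*(-6) = -48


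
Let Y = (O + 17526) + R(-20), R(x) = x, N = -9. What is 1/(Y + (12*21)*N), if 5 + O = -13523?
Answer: 1/1710 ≈ 0.00058480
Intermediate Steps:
O = -13528 (O = -5 - 13523 = -13528)
Y = 3978 (Y = (-13528 + 17526) - 20 = 3998 - 20 = 3978)
1/(Y + (12*21)*N) = 1/(3978 + (12*21)*(-9)) = 1/(3978 + 252*(-9)) = 1/(3978 - 2268) = 1/1710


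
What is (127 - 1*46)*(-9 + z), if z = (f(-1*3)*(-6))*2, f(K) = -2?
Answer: 1215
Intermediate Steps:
z = 24 (z = -2*(-6)*2 = 12*2 = 24)
(127 - 1*46)*(-9 + z) = (127 - 1*46)*(-9 + 24) = (127 - 46)*15 = 81*15 = 1215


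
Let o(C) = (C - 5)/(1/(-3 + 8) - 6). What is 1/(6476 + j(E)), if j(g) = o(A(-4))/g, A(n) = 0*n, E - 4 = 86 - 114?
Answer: 696/4507271 ≈ 0.00015442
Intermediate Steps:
E = -24 (E = 4 + (86 - 114) = 4 - 28 = -24)
A(n) = 0
o(C) = 25/29 - 5*C/29 (o(C) = (-5 + C)/(1/5 - 6) = (-5 + C)/(⅕ - 6) = (-5 + C)/(-29/5) = (-5 + C)*(-5/29) = 25/29 - 5*C/29)
j(g) = 25/(29*g) (j(g) = (25/29 - 5/29*0)/g = (25/29 + 0)/g = 25/(29*g))
1/(6476 + j(E)) = 1/(6476 + (25/29)/(-24)) = 1/(6476 + (25/29)*(-1/24)) = 1/(6476 - 25/696) = 1/(4507271/696) = 696/4507271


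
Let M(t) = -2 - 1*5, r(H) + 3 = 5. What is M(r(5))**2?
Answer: 49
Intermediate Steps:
r(H) = 2 (r(H) = -3 + 5 = 2)
M(t) = -7 (M(t) = -2 - 5 = -7)
M(r(5))**2 = (-7)**2 = 49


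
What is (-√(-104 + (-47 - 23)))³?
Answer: 174*I*√174 ≈ 2295.2*I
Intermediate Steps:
(-√(-104 + (-47 - 23)))³ = (-√(-104 - 70))³ = (-√(-174))³ = (-I*√174)³ = 174*I*√174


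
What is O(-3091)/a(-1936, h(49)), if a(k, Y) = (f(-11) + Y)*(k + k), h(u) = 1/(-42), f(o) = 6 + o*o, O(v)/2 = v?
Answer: 5901/469304 ≈ 0.012574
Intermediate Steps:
O(v) = 2*v
f(o) = 6 + o**2
h(u) = -1/42
a(k, Y) = 2*k*(127 + Y) (a(k, Y) = ((6 + (-11)**2) + Y)*(k + k) = ((6 + 121) + Y)*(2*k) = (127 + Y)*(2*k) = 2*k*(127 + Y))
O(-3091)/a(-1936, h(49)) = (2*(-3091))/((2*(-1936)*(127 - 1/42))) = -6182/(2*(-1936)*(5333/42)) = -6182/(-10324688/21) = -6182*(-21/10324688) = 5901/469304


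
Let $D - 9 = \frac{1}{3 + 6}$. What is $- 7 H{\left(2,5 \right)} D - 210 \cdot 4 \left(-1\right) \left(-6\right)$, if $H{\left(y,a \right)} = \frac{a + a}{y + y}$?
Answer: $- \frac{46795}{9} \approx -5199.4$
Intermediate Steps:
$H{\left(y,a \right)} = \frac{a}{y}$ ($H{\left(y,a \right)} = \frac{2 a}{2 y} = 2 a \frac{1}{2 y} = \frac{a}{y}$)
$D = \frac{82}{9}$ ($D = 9 + \frac{1}{3 + 6} = 9 + \frac{1}{9} = \frac{82}{9} \approx 9.1111$)
$- 7 H{\left(2,5 \right)} D - 210 \cdot 4 \left(-1\right) \left(-6\right) = - 7 \cdot \frac{5}{2} \cdot \frac{82}{9} - 210 \cdot 4 \left(-1\right) \left(-6\right) = - 7 \cdot 5 \cdot \frac{1}{2} \cdot \frac{82}{9} - 210 \left(\left(-4\right) \left(-6\right)\right) = \left(-7\right) \frac{5}{2} \cdot \frac{82}{9} - 5040 = \left(- \frac{35}{2}\right) \frac{82}{9} - 5040 = - \frac{1435}{9} - 5040 = - \frac{46795}{9}$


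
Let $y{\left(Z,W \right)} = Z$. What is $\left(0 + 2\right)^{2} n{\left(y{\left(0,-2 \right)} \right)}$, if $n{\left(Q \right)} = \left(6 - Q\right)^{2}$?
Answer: $144$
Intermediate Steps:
$\left(0 + 2\right)^{2} n{\left(y{\left(0,-2 \right)} \right)} = \left(0 + 2\right)^{2} \left(-6 + 0\right)^{2} = 2^{2} \left(-6\right)^{2} = 4 \cdot 36 = 144$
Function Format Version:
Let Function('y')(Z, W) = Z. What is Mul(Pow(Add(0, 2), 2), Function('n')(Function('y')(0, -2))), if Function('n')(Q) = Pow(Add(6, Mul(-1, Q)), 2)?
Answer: 144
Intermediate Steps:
Mul(Pow(Add(0, 2), 2), Function('n')(Function('y')(0, -2))) = Mul(Pow(Add(0, 2), 2), Pow(Add(-6, 0), 2)) = Mul(Pow(2, 2), Pow(-6, 2)) = Mul(4, 36) = 144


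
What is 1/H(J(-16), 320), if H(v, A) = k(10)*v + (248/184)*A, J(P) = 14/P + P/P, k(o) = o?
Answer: 92/39795 ≈ 0.0023118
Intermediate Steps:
J(P) = 1 + 14/P (J(P) = 14/P + 1 = 1 + 14/P)
H(v, A) = 10*v + 31*A/23 (H(v, A) = 10*v + (248/184)*A = 10*v + (248*(1/184))*A = 10*v + 31*A/23)
1/H(J(-16), 320) = 1/(10*((14 - 16)/(-16)) + (31/23)*320) = 1/(10*(-1/16*(-2)) + 9920/23) = 1/(10*(⅛) + 9920/23) = 1/(5/4 + 9920/23) = 1/(39795/92) = 92/39795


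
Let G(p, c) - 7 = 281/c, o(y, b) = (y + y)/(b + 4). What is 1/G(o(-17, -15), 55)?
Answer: 55/666 ≈ 0.082583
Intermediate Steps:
o(y, b) = 2*y/(4 + b) (o(y, b) = (2*y)/(4 + b) = 2*y/(4 + b))
G(p, c) = 7 + 281/c
1/G(o(-17, -15), 55) = 1/(7 + 281/55) = 1/(666/55) = 55/666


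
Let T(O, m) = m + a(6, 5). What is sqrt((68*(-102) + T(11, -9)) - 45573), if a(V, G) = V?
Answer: 4*I*sqrt(3282) ≈ 229.16*I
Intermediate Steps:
T(O, m) = 6 + m (T(O, m) = m + 6 = 6 + m)
sqrt((68*(-102) + T(11, -9)) - 45573) = sqrt((68*(-102) + (6 - 9)) - 45573) = sqrt((-6936 - 3) - 45573) = sqrt(-6939 - 45573) = sqrt(-52512) = 4*I*sqrt(3282)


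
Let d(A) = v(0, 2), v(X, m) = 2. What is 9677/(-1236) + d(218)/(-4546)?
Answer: -21997057/2809428 ≈ -7.8297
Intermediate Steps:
d(A) = 2
9677/(-1236) + d(218)/(-4546) = 9677/(-1236) + 2/(-4546) = 9677*(-1/1236) + 2*(-1/4546) = -9677/1236 - 1/2273 = -21997057/2809428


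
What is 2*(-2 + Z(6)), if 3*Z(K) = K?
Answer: 0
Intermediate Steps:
Z(K) = K/3
2*(-2 + Z(6)) = 2*(-2 + (1/3)*6) = 2*(-2 + 2) = 2*0 = 0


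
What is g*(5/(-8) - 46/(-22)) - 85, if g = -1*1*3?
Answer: -7867/88 ≈ -89.398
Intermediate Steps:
g = -3 (g = -1*3 = -3)
g*(5/(-8) - 46/(-22)) - 85 = -3*(5/(-8) - 46/(-22)) - 85 = -3*(5*(-1/8) - 46*(-1/22)) - 85 = -3*(-5/8 + 23/11) - 85 = -3*129/88 - 85 = -387/88 - 85 = -7867/88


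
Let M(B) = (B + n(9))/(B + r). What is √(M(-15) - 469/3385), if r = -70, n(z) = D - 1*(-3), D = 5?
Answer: 7*I*√3797970/57545 ≈ 0.23706*I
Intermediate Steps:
n(z) = 8 (n(z) = 5 - 1*(-3) = 5 + 3 = 8)
M(B) = (8 + B)/(-70 + B) (M(B) = (B + 8)/(B - 70) = (8 + B)/(-70 + B))
√(M(-15) - 469/3385) = √((8 - 15)/(-70 - 15) - 469/3385) = √(-7/(-85) - 469*1/3385) = √(-1/85*(-7) - 469/3385) = √(7/85 - 469/3385) = √(-3234/57545) = 7*I*√3797970/57545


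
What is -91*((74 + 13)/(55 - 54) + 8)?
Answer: -8645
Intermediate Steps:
-91*((74 + 13)/(55 - 54) + 8) = -91*(87/1 + 8) = -91*(87*1 + 8) = -91*(87 + 8) = -91*95 = -8645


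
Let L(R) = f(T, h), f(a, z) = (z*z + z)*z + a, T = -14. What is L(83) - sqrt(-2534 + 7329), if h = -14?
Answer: -2562 - sqrt(4795) ≈ -2631.2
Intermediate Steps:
f(a, z) = a + z*(z + z**2) (f(a, z) = (z**2 + z)*z + a = (z + z**2)*z + a = z*(z + z**2) + a = a + z*(z + z**2))
L(R) = -2562 (L(R) = -14 + (-14)**2 + (-14)**3 = -14 + 196 - 2744 = -2562)
L(83) - sqrt(-2534 + 7329) = -2562 - sqrt(-2534 + 7329) = -2562 - sqrt(4795)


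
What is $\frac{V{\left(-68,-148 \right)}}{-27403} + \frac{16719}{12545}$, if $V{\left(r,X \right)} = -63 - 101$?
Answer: $\frac{460208137}{343770635} \approx 1.3387$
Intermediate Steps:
$V{\left(r,X \right)} = -164$
$\frac{V{\left(-68,-148 \right)}}{-27403} + \frac{16719}{12545} = - \frac{164}{-27403} + \frac{16719}{12545} = \left(-164\right) \left(- \frac{1}{27403}\right) + 16719 \cdot \frac{1}{12545} = \frac{164}{27403} + \frac{16719}{12545} = \frac{460208137}{343770635}$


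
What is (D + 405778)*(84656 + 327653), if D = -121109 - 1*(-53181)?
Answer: 139298595650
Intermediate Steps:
D = -67928 (D = -121109 + 53181 = -67928)
(D + 405778)*(84656 + 327653) = (-67928 + 405778)*(84656 + 327653) = 337850*412309 = 139298595650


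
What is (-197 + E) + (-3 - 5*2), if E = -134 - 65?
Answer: -409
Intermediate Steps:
E = -199
(-197 + E) + (-3 - 5*2) = (-197 - 199) + (-3 - 5*2) = -396 + (-3 - 10) = -396 - 13 = -409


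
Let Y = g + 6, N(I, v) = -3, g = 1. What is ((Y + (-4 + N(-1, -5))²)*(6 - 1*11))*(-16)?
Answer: 4480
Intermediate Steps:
Y = 7 (Y = 1 + 6 = 7)
((Y + (-4 + N(-1, -5))²)*(6 - 1*11))*(-16) = ((7 + (-4 - 3)²)*(6 - 1*11))*(-16) = ((7 + (-7)²)*(6 - 11))*(-16) = ((7 + 49)*(-5))*(-16) = (56*(-5))*(-16) = -280*(-16) = 4480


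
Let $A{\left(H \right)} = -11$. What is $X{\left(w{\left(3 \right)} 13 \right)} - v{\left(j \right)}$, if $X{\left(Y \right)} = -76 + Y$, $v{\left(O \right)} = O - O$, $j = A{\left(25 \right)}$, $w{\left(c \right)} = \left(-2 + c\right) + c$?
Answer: $-24$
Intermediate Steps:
$w{\left(c \right)} = -2 + 2 c$
$j = -11$
$v{\left(O \right)} = 0$
$X{\left(w{\left(3 \right)} 13 \right)} - v{\left(j \right)} = \left(-76 + \left(-2 + 2 \cdot 3\right) 13\right) - 0 = \left(-76 + \left(-2 + 6\right) 13\right) + 0 = \left(-76 + 4 \cdot 13\right) + 0 = \left(-76 + 52\right) + 0 = -24 + 0 = -24$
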